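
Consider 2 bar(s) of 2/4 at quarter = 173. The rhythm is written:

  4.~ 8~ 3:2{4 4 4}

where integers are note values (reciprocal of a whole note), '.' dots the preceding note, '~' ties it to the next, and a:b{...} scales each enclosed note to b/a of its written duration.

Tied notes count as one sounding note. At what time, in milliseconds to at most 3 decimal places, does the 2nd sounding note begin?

note 2 onset = 8/3b = 924.855ms

1. 0.0ms @ 0 + 924.855ms (8/3)
2. 924.855ms @ 8/3 + 231.214ms (2/3)
3. 1156.069ms @ 10/3 + 231.214ms (2/3)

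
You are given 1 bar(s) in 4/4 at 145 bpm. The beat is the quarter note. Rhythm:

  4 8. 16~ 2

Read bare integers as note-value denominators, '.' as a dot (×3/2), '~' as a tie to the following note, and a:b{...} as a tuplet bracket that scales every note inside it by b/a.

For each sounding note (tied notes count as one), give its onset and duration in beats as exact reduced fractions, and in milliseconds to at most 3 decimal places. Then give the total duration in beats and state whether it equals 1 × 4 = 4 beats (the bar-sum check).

1) 0.0ms=0b +413.793ms=1b
2) 413.793ms=1b +310.345ms=3/4b
3) 724.138ms=7/4b +931.034ms=9/4b
Σ=4b of 4 (145bpm 4/4) — PASS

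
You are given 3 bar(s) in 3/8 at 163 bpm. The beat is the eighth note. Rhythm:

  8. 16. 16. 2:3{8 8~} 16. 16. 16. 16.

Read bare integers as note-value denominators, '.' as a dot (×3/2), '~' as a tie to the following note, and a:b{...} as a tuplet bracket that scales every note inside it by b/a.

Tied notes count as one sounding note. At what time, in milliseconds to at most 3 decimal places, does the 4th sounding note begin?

note 4 onset = 3b = 1104.294ms

1. 0.0ms @ 0 + 552.147ms (3/2)
2. 552.147ms @ 3/2 + 276.074ms (3/4)
3. 828.221ms @ 9/4 + 276.074ms (3/4)
4. 1104.294ms @ 3 + 552.147ms (3/2)
5. 1656.442ms @ 9/2 + 828.221ms (9/4)
6. 2484.663ms @ 27/4 + 276.074ms (3/4)
7. 2760.736ms @ 15/2 + 276.074ms (3/4)
8. 3036.81ms @ 33/4 + 276.074ms (3/4)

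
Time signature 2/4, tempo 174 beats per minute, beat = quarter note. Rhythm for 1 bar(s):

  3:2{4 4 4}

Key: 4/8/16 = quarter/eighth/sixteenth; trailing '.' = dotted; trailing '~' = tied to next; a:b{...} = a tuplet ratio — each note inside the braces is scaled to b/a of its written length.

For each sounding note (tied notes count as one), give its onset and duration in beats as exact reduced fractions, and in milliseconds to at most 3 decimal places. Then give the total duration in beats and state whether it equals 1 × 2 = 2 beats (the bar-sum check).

1) 0.0ms=0b +229.885ms=2/3b
2) 229.885ms=2/3b +229.885ms=2/3b
3) 459.77ms=4/3b +229.885ms=2/3b
Σ=2b of 2 (174bpm 2/4) — PASS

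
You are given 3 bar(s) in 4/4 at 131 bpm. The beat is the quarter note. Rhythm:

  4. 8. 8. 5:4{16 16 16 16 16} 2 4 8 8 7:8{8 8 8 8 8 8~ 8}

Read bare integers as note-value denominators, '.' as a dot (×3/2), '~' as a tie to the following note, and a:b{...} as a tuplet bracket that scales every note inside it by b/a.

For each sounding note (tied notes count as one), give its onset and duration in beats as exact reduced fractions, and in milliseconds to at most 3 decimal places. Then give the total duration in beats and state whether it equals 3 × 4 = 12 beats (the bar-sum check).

1) 0.0ms=0b +687.023ms=3/2b
2) 687.023ms=3/2b +343.511ms=3/4b
3) 1030.534ms=9/4b +343.511ms=3/4b
4) 1374.046ms=3b +91.603ms=1/5b
5) 1465.649ms=16/5b +91.603ms=1/5b
6) 1557.252ms=17/5b +91.603ms=1/5b
7) 1648.855ms=18/5b +91.603ms=1/5b
8) 1740.458ms=19/5b +91.603ms=1/5b
9) 1832.061ms=4b +916.031ms=2b
10) 2748.092ms=6b +458.015ms=1b
11) 3206.107ms=7b +229.008ms=1/2b
12) 3435.115ms=15/2b +229.008ms=1/2b
13) 3664.122ms=8b +261.723ms=4/7b
14) 3925.845ms=60/7b +261.723ms=4/7b
15) 4187.568ms=64/7b +261.723ms=4/7b
16) 4449.291ms=68/7b +261.723ms=4/7b
17) 4711.014ms=72/7b +261.723ms=4/7b
18) 4972.737ms=76/7b +523.446ms=8/7b
Σ=12b of 12 (131bpm 4/4) — PASS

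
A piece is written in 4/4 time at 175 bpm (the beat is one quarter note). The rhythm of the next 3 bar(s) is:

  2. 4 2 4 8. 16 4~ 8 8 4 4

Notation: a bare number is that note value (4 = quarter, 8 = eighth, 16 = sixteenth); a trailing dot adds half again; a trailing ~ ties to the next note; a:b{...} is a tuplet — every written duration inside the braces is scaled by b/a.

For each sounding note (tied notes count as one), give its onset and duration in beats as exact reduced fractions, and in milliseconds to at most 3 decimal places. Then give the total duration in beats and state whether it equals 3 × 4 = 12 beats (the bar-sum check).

1) 0.0ms=0b +1028.571ms=3b
2) 1028.571ms=3b +342.857ms=1b
3) 1371.429ms=4b +685.714ms=2b
4) 2057.143ms=6b +342.857ms=1b
5) 2400.0ms=7b +257.143ms=3/4b
6) 2657.143ms=31/4b +85.714ms=1/4b
7) 2742.857ms=8b +514.286ms=3/2b
8) 3257.143ms=19/2b +171.429ms=1/2b
9) 3428.571ms=10b +342.857ms=1b
10) 3771.429ms=11b +342.857ms=1b
Σ=12b of 12 (175bpm 4/4) — PASS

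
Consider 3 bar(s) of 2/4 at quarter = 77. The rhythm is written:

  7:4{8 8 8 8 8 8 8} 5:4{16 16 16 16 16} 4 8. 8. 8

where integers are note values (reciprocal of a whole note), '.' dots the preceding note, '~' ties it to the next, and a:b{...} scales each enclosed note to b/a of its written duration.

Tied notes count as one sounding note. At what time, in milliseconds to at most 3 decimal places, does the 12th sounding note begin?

1. 0.0ms @ 0 + 222.635ms (2/7)
2. 222.635ms @ 2/7 + 222.635ms (2/7)
3. 445.269ms @ 4/7 + 222.635ms (2/7)
4. 667.904ms @ 6/7 + 222.635ms (2/7)
5. 890.538ms @ 8/7 + 222.635ms (2/7)
6. 1113.173ms @ 10/7 + 222.635ms (2/7)
7. 1335.807ms @ 12/7 + 222.635ms (2/7)
8. 1558.442ms @ 2 + 155.844ms (1/5)
9. 1714.286ms @ 11/5 + 155.844ms (1/5)
10. 1870.13ms @ 12/5 + 155.844ms (1/5)
11. 2025.974ms @ 13/5 + 155.844ms (1/5)
12. 2181.818ms @ 14/5 + 155.844ms (1/5)
13. 2337.662ms @ 3 + 779.221ms (1)
14. 3116.883ms @ 4 + 584.416ms (3/4)
15. 3701.299ms @ 19/4 + 584.416ms (3/4)
16. 4285.714ms @ 11/2 + 389.61ms (1/2)

note 12 onset = 14/5b = 2181.818ms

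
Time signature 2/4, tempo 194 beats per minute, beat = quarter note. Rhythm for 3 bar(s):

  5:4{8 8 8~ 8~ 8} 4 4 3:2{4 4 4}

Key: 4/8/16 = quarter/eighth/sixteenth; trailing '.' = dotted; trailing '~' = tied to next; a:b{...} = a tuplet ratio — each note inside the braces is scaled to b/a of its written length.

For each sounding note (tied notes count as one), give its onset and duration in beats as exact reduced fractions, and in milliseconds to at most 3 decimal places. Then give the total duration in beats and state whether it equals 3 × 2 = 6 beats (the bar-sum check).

1) 0.0ms=0b +123.711ms=2/5b
2) 123.711ms=2/5b +123.711ms=2/5b
3) 247.423ms=4/5b +371.134ms=6/5b
4) 618.557ms=2b +309.278ms=1b
5) 927.835ms=3b +309.278ms=1b
6) 1237.113ms=4b +206.186ms=2/3b
7) 1443.299ms=14/3b +206.186ms=2/3b
8) 1649.485ms=16/3b +206.186ms=2/3b
Σ=6b of 6 (194bpm 2/4) — PASS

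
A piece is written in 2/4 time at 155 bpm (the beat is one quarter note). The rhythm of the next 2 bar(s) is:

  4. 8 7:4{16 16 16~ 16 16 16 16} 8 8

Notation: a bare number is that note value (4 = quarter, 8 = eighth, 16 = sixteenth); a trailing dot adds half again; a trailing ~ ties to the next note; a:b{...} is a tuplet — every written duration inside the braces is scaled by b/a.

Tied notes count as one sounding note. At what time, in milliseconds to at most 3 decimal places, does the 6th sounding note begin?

1. 0.0ms @ 0 + 580.645ms (3/2)
2. 580.645ms @ 3/2 + 193.548ms (1/2)
3. 774.194ms @ 2 + 55.3ms (1/7)
4. 829.493ms @ 15/7 + 55.3ms (1/7)
5. 884.793ms @ 16/7 + 110.599ms (2/7)
6. 995.392ms @ 18/7 + 55.3ms (1/7)
7. 1050.691ms @ 19/7 + 55.3ms (1/7)
8. 1105.991ms @ 20/7 + 55.3ms (1/7)
9. 1161.29ms @ 3 + 193.548ms (1/2)
10. 1354.839ms @ 7/2 + 193.548ms (1/2)

note 6 onset = 18/7b = 995.392ms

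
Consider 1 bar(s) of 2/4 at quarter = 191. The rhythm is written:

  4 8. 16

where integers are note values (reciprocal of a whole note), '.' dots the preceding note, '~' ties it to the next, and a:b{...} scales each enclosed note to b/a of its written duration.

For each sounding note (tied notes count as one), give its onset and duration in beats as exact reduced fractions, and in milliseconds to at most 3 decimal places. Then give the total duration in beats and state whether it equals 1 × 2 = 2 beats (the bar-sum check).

1) 0.0ms=0b +314.136ms=1b
2) 314.136ms=1b +235.602ms=3/4b
3) 549.738ms=7/4b +78.534ms=1/4b
Σ=2b of 2 (191bpm 2/4) — PASS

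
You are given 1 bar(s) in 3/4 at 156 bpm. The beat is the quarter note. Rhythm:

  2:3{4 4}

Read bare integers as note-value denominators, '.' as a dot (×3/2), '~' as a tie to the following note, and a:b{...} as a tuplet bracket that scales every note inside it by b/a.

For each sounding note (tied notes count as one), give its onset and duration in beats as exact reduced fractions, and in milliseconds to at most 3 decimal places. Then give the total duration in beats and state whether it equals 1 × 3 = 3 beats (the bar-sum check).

1) 0.0ms=0b +576.923ms=3/2b
2) 576.923ms=3/2b +576.923ms=3/2b
Σ=3b of 3 (156bpm 3/4) — PASS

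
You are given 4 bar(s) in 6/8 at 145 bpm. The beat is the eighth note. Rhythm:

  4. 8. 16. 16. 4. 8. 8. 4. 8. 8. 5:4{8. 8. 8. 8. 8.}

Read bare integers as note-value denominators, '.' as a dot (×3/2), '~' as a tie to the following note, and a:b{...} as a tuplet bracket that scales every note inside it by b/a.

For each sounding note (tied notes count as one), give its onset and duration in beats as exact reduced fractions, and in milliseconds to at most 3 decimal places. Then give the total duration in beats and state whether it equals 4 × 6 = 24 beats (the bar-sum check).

1) 0.0ms=0b +1241.379ms=3b
2) 1241.379ms=3b +620.69ms=3/2b
3) 1862.069ms=9/2b +310.345ms=3/4b
4) 2172.414ms=21/4b +310.345ms=3/4b
5) 2482.759ms=6b +1241.379ms=3b
6) 3724.138ms=9b +620.69ms=3/2b
7) 4344.828ms=21/2b +620.69ms=3/2b
8) 4965.517ms=12b +1241.379ms=3b
9) 6206.897ms=15b +620.69ms=3/2b
10) 6827.586ms=33/2b +620.69ms=3/2b
11) 7448.276ms=18b +496.552ms=6/5b
12) 7944.828ms=96/5b +496.552ms=6/5b
13) 8441.379ms=102/5b +496.552ms=6/5b
14) 8937.931ms=108/5b +496.552ms=6/5b
15) 9434.483ms=114/5b +496.552ms=6/5b
Σ=24b of 24 (145bpm 6/8) — PASS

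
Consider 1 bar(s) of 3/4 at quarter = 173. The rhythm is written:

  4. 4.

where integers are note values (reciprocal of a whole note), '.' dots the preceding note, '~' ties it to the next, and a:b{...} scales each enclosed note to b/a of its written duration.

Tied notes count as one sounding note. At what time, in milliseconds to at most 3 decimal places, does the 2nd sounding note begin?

1. 0.0ms @ 0 + 520.231ms (3/2)
2. 520.231ms @ 3/2 + 520.231ms (3/2)

note 2 onset = 3/2b = 520.231ms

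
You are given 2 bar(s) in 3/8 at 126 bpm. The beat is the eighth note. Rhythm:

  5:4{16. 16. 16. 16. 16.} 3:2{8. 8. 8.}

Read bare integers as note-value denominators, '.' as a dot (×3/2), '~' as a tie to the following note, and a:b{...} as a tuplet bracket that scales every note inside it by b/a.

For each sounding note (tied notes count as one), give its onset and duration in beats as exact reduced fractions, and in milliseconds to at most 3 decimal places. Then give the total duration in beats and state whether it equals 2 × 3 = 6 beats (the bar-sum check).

1) 0.0ms=0b +285.714ms=3/5b
2) 285.714ms=3/5b +285.714ms=3/5b
3) 571.429ms=6/5b +285.714ms=3/5b
4) 857.143ms=9/5b +285.714ms=3/5b
5) 1142.857ms=12/5b +285.714ms=3/5b
6) 1428.571ms=3b +476.19ms=1b
7) 1904.762ms=4b +476.19ms=1b
8) 2380.952ms=5b +476.19ms=1b
Σ=6b of 6 (126bpm 3/8) — PASS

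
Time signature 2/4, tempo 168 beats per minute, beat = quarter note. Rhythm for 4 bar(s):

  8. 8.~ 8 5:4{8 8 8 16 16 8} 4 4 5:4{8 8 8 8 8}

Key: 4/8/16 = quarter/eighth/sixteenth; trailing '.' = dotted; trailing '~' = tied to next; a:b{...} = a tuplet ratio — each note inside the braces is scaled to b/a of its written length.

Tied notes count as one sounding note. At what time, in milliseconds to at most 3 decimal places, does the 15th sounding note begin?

1. 0.0ms @ 0 + 267.857ms (3/4)
2. 267.857ms @ 3/4 + 446.429ms (5/4)
3. 714.286ms @ 2 + 142.857ms (2/5)
4. 857.143ms @ 12/5 + 142.857ms (2/5)
5. 1000.0ms @ 14/5 + 142.857ms (2/5)
6. 1142.857ms @ 16/5 + 71.429ms (1/5)
7. 1214.286ms @ 17/5 + 71.429ms (1/5)
8. 1285.714ms @ 18/5 + 142.857ms (2/5)
9. 1428.571ms @ 4 + 357.143ms (1)
10. 1785.714ms @ 5 + 357.143ms (1)
11. 2142.857ms @ 6 + 142.857ms (2/5)
12. 2285.714ms @ 32/5 + 142.857ms (2/5)
13. 2428.571ms @ 34/5 + 142.857ms (2/5)
14. 2571.429ms @ 36/5 + 142.857ms (2/5)
15. 2714.286ms @ 38/5 + 142.857ms (2/5)

note 15 onset = 38/5b = 2714.286ms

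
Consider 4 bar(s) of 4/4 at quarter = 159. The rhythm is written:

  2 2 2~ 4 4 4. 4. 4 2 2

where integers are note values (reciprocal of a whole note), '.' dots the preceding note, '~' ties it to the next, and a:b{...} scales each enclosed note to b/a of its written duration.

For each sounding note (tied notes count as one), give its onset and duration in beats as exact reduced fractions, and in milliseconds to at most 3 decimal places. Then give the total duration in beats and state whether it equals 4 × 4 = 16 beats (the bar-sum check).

1) 0.0ms=0b +754.717ms=2b
2) 754.717ms=2b +754.717ms=2b
3) 1509.434ms=4b +1132.075ms=3b
4) 2641.509ms=7b +377.358ms=1b
5) 3018.868ms=8b +566.038ms=3/2b
6) 3584.906ms=19/2b +566.038ms=3/2b
7) 4150.943ms=11b +377.358ms=1b
8) 4528.302ms=12b +754.717ms=2b
9) 5283.019ms=14b +754.717ms=2b
Σ=16b of 16 (159bpm 4/4) — PASS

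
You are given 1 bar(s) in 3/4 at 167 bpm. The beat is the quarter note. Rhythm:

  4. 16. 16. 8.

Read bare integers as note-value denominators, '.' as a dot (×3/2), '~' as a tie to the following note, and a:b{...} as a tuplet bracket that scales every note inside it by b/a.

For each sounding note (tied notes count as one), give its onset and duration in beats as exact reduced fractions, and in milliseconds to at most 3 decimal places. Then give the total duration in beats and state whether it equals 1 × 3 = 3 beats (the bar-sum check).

1) 0.0ms=0b +538.922ms=3/2b
2) 538.922ms=3/2b +134.731ms=3/8b
3) 673.653ms=15/8b +134.731ms=3/8b
4) 808.383ms=9/4b +269.461ms=3/4b
Σ=3b of 3 (167bpm 3/4) — PASS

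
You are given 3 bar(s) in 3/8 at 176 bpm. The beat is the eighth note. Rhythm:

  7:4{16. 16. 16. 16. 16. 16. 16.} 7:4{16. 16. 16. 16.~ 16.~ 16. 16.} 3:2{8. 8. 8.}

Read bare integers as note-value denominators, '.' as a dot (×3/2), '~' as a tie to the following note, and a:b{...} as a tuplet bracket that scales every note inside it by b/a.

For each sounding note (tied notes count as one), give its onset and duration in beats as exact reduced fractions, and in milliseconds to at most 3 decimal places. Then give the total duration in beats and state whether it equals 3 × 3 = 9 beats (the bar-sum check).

1) 0.0ms=0b +146.104ms=3/7b
2) 146.104ms=3/7b +146.104ms=3/7b
3) 292.208ms=6/7b +146.104ms=3/7b
4) 438.312ms=9/7b +146.104ms=3/7b
5) 584.416ms=12/7b +146.104ms=3/7b
6) 730.519ms=15/7b +146.104ms=3/7b
7) 876.623ms=18/7b +146.104ms=3/7b
8) 1022.727ms=3b +146.104ms=3/7b
9) 1168.831ms=24/7b +146.104ms=3/7b
10) 1314.935ms=27/7b +146.104ms=3/7b
11) 1461.039ms=30/7b +438.312ms=9/7b
12) 1899.351ms=39/7b +146.104ms=3/7b
13) 2045.455ms=6b +340.909ms=1b
14) 2386.364ms=7b +340.909ms=1b
15) 2727.273ms=8b +340.909ms=1b
Σ=9b of 9 (176bpm 3/8) — PASS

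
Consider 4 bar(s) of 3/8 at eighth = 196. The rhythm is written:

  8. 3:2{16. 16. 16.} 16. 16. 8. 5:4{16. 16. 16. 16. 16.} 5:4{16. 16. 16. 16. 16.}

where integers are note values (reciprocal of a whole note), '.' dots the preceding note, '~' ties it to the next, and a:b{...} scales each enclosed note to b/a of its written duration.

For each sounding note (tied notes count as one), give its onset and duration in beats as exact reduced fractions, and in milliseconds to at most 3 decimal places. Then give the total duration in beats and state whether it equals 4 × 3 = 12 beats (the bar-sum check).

1) 0.0ms=0b +459.184ms=3/2b
2) 459.184ms=3/2b +153.061ms=1/2b
3) 612.245ms=2b +153.061ms=1/2b
4) 765.306ms=5/2b +153.061ms=1/2b
5) 918.367ms=3b +229.592ms=3/4b
6) 1147.959ms=15/4b +229.592ms=3/4b
7) 1377.551ms=9/2b +459.184ms=3/2b
8) 1836.735ms=6b +183.673ms=3/5b
9) 2020.408ms=33/5b +183.673ms=3/5b
10) 2204.082ms=36/5b +183.673ms=3/5b
11) 2387.755ms=39/5b +183.673ms=3/5b
12) 2571.429ms=42/5b +183.673ms=3/5b
13) 2755.102ms=9b +183.673ms=3/5b
14) 2938.776ms=48/5b +183.673ms=3/5b
15) 3122.449ms=51/5b +183.673ms=3/5b
16) 3306.122ms=54/5b +183.673ms=3/5b
17) 3489.796ms=57/5b +183.673ms=3/5b
Σ=12b of 12 (196bpm 3/8) — PASS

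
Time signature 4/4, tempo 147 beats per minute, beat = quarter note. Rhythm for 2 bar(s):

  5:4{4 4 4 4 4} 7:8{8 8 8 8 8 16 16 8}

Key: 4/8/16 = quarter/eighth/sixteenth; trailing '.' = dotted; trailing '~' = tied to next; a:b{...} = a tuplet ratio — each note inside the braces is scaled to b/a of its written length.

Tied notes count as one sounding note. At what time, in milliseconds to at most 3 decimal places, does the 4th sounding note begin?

note 4 onset = 12/5b = 979.592ms

1. 0.0ms @ 0 + 326.531ms (4/5)
2. 326.531ms @ 4/5 + 326.531ms (4/5)
3. 653.061ms @ 8/5 + 326.531ms (4/5)
4. 979.592ms @ 12/5 + 326.531ms (4/5)
5. 1306.122ms @ 16/5 + 326.531ms (4/5)
6. 1632.653ms @ 4 + 233.236ms (4/7)
7. 1865.889ms @ 32/7 + 233.236ms (4/7)
8. 2099.125ms @ 36/7 + 233.236ms (4/7)
9. 2332.362ms @ 40/7 + 233.236ms (4/7)
10. 2565.598ms @ 44/7 + 233.236ms (4/7)
11. 2798.834ms @ 48/7 + 116.618ms (2/7)
12. 2915.452ms @ 50/7 + 116.618ms (2/7)
13. 3032.07ms @ 52/7 + 233.236ms (4/7)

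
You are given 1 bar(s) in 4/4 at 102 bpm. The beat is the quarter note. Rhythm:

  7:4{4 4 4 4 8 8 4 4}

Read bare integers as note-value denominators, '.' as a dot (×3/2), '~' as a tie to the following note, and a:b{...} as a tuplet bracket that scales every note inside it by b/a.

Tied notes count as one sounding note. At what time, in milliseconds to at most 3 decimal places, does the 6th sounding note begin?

note 6 onset = 18/7b = 1512.605ms

1. 0.0ms @ 0 + 336.134ms (4/7)
2. 336.134ms @ 4/7 + 336.134ms (4/7)
3. 672.269ms @ 8/7 + 336.134ms (4/7)
4. 1008.403ms @ 12/7 + 336.134ms (4/7)
5. 1344.538ms @ 16/7 + 168.067ms (2/7)
6. 1512.605ms @ 18/7 + 168.067ms (2/7)
7. 1680.672ms @ 20/7 + 336.134ms (4/7)
8. 2016.807ms @ 24/7 + 336.134ms (4/7)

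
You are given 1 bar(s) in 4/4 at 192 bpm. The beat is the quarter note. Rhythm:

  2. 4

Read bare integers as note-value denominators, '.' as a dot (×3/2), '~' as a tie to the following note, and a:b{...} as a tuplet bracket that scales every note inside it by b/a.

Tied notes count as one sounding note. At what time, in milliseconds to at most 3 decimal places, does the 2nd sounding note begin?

note 2 onset = 3b = 937.5ms

1. 0.0ms @ 0 + 937.5ms (3)
2. 937.5ms @ 3 + 312.5ms (1)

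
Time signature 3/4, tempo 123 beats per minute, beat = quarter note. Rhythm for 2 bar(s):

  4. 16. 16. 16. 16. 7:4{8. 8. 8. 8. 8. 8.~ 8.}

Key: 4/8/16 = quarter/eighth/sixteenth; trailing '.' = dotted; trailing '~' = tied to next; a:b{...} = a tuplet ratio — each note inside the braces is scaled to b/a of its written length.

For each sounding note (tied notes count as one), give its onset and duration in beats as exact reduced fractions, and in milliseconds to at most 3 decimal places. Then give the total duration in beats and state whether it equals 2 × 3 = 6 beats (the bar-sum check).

1) 0.0ms=0b +731.707ms=3/2b
2) 731.707ms=3/2b +182.927ms=3/8b
3) 914.634ms=15/8b +182.927ms=3/8b
4) 1097.561ms=9/4b +182.927ms=3/8b
5) 1280.488ms=21/8b +182.927ms=3/8b
6) 1463.415ms=3b +209.059ms=3/7b
7) 1672.474ms=24/7b +209.059ms=3/7b
8) 1881.533ms=27/7b +209.059ms=3/7b
9) 2090.592ms=30/7b +209.059ms=3/7b
10) 2299.652ms=33/7b +209.059ms=3/7b
11) 2508.711ms=36/7b +418.118ms=6/7b
Σ=6b of 6 (123bpm 3/4) — PASS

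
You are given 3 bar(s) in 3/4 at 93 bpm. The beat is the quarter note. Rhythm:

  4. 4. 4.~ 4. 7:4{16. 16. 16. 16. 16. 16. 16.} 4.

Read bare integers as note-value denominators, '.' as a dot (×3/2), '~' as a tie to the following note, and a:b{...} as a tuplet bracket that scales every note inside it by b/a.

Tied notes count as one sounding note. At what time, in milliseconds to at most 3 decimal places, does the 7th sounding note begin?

note 7 onset = 93/14b = 4285.714ms

1. 0.0ms @ 0 + 967.742ms (3/2)
2. 967.742ms @ 3/2 + 967.742ms (3/2)
3. 1935.484ms @ 3 + 1935.484ms (3)
4. 3870.968ms @ 6 + 138.249ms (3/14)
5. 4009.217ms @ 87/14 + 138.249ms (3/14)
6. 4147.465ms @ 45/7 + 138.249ms (3/14)
7. 4285.714ms @ 93/14 + 138.249ms (3/14)
8. 4423.963ms @ 48/7 + 138.249ms (3/14)
9. 4562.212ms @ 99/14 + 138.249ms (3/14)
10. 4700.461ms @ 51/7 + 138.249ms (3/14)
11. 4838.71ms @ 15/2 + 967.742ms (3/2)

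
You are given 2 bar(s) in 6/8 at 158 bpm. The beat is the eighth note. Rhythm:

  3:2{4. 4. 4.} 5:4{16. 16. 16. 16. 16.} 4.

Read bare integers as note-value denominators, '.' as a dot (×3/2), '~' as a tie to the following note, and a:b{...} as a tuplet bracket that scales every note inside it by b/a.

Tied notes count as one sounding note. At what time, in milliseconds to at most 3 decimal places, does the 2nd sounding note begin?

note 2 onset = 2b = 759.494ms

1. 0.0ms @ 0 + 759.494ms (2)
2. 759.494ms @ 2 + 759.494ms (2)
3. 1518.987ms @ 4 + 759.494ms (2)
4. 2278.481ms @ 6 + 227.848ms (3/5)
5. 2506.329ms @ 33/5 + 227.848ms (3/5)
6. 2734.177ms @ 36/5 + 227.848ms (3/5)
7. 2962.025ms @ 39/5 + 227.848ms (3/5)
8. 3189.873ms @ 42/5 + 227.848ms (3/5)
9. 3417.722ms @ 9 + 1139.241ms (3)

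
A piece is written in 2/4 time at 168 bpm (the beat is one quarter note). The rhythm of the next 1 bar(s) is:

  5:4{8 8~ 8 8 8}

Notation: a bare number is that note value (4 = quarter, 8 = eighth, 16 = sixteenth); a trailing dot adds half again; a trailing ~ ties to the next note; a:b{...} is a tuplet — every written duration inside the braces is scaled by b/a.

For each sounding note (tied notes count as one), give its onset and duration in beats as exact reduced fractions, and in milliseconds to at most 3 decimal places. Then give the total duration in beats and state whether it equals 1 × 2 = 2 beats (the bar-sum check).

1) 0.0ms=0b +142.857ms=2/5b
2) 142.857ms=2/5b +285.714ms=4/5b
3) 428.571ms=6/5b +142.857ms=2/5b
4) 571.429ms=8/5b +142.857ms=2/5b
Σ=2b of 2 (168bpm 2/4) — PASS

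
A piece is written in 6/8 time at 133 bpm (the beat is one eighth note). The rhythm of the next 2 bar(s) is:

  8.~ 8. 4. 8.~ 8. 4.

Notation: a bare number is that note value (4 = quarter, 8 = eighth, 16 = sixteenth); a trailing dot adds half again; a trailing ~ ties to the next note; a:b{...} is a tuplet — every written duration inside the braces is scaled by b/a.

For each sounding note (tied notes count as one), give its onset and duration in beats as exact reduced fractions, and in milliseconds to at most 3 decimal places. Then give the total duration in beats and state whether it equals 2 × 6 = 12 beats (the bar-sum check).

1) 0.0ms=0b +1353.383ms=3b
2) 1353.383ms=3b +1353.383ms=3b
3) 2706.767ms=6b +1353.383ms=3b
4) 4060.15ms=9b +1353.383ms=3b
Σ=12b of 12 (133bpm 6/8) — PASS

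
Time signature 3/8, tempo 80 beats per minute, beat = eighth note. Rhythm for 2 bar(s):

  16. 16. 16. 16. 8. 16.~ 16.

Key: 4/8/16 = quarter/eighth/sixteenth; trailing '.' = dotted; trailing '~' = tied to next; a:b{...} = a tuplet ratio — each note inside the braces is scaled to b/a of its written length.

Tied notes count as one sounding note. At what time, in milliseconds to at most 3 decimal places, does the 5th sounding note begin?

note 5 onset = 3b = 2250.0ms

1. 0.0ms @ 0 + 562.5ms (3/4)
2. 562.5ms @ 3/4 + 562.5ms (3/4)
3. 1125.0ms @ 3/2 + 562.5ms (3/4)
4. 1687.5ms @ 9/4 + 562.5ms (3/4)
5. 2250.0ms @ 3 + 1125.0ms (3/2)
6. 3375.0ms @ 9/2 + 1125.0ms (3/2)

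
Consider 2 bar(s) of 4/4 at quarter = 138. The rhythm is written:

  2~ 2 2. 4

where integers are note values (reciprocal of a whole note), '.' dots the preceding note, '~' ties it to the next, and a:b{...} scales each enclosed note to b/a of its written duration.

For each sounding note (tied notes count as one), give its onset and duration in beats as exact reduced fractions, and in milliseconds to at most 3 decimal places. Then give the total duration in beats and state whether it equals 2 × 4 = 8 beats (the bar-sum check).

1) 0.0ms=0b +1739.13ms=4b
2) 1739.13ms=4b +1304.348ms=3b
3) 3043.478ms=7b +434.783ms=1b
Σ=8b of 8 (138bpm 4/4) — PASS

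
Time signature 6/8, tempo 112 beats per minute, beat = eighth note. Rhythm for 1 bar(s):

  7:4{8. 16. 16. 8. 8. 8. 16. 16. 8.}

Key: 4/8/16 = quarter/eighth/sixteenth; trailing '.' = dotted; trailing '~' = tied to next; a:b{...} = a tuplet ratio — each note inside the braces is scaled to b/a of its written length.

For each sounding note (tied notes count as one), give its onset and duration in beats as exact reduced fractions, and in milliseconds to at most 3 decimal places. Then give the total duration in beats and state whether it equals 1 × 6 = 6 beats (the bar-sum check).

1) 0.0ms=0b +459.184ms=6/7b
2) 459.184ms=6/7b +229.592ms=3/7b
3) 688.776ms=9/7b +229.592ms=3/7b
4) 918.367ms=12/7b +459.184ms=6/7b
5) 1377.551ms=18/7b +459.184ms=6/7b
6) 1836.735ms=24/7b +459.184ms=6/7b
7) 2295.918ms=30/7b +229.592ms=3/7b
8) 2525.51ms=33/7b +229.592ms=3/7b
9) 2755.102ms=36/7b +459.184ms=6/7b
Σ=6b of 6 (112bpm 6/8) — PASS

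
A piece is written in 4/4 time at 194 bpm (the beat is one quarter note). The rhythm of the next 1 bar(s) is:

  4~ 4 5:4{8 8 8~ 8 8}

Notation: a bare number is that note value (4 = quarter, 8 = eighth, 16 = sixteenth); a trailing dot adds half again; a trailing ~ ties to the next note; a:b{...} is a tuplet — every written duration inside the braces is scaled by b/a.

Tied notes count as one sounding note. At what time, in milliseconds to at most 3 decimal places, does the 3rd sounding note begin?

note 3 onset = 12/5b = 742.268ms

1. 0.0ms @ 0 + 618.557ms (2)
2. 618.557ms @ 2 + 123.711ms (2/5)
3. 742.268ms @ 12/5 + 123.711ms (2/5)
4. 865.979ms @ 14/5 + 247.423ms (4/5)
5. 1113.402ms @ 18/5 + 123.711ms (2/5)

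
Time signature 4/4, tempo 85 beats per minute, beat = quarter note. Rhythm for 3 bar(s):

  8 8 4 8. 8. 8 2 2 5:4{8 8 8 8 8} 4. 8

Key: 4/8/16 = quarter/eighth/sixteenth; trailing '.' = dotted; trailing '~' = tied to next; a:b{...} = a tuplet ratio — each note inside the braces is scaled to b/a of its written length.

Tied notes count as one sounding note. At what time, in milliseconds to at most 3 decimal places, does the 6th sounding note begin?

1. 0.0ms @ 0 + 352.941ms (1/2)
2. 352.941ms @ 1/2 + 352.941ms (1/2)
3. 705.882ms @ 1 + 705.882ms (1)
4. 1411.765ms @ 2 + 529.412ms (3/4)
5. 1941.176ms @ 11/4 + 529.412ms (3/4)
6. 2470.588ms @ 7/2 + 352.941ms (1/2)
7. 2823.529ms @ 4 + 1411.765ms (2)
8. 4235.294ms @ 6 + 1411.765ms (2)
9. 5647.059ms @ 8 + 282.353ms (2/5)
10. 5929.412ms @ 42/5 + 282.353ms (2/5)
11. 6211.765ms @ 44/5 + 282.353ms (2/5)
12. 6494.118ms @ 46/5 + 282.353ms (2/5)
13. 6776.471ms @ 48/5 + 282.353ms (2/5)
14. 7058.824ms @ 10 + 1058.824ms (3/2)
15. 8117.647ms @ 23/2 + 352.941ms (1/2)

note 6 onset = 7/2b = 2470.588ms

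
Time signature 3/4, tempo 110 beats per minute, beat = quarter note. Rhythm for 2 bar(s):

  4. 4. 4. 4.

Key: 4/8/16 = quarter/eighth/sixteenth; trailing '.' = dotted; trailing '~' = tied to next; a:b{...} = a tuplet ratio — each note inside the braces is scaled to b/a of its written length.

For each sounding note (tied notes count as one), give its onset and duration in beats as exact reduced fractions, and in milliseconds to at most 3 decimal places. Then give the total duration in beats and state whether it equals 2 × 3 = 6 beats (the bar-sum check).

1) 0.0ms=0b +818.182ms=3/2b
2) 818.182ms=3/2b +818.182ms=3/2b
3) 1636.364ms=3b +818.182ms=3/2b
4) 2454.545ms=9/2b +818.182ms=3/2b
Σ=6b of 6 (110bpm 3/4) — PASS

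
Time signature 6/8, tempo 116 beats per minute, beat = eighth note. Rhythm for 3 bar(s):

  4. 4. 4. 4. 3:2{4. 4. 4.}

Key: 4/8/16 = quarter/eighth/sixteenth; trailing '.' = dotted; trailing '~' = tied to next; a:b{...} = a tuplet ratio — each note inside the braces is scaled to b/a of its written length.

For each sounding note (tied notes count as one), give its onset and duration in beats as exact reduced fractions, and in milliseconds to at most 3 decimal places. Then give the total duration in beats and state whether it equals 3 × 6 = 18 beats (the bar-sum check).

1) 0.0ms=0b +1551.724ms=3b
2) 1551.724ms=3b +1551.724ms=3b
3) 3103.448ms=6b +1551.724ms=3b
4) 4655.172ms=9b +1551.724ms=3b
5) 6206.897ms=12b +1034.483ms=2b
6) 7241.379ms=14b +1034.483ms=2b
7) 8275.862ms=16b +1034.483ms=2b
Σ=18b of 18 (116bpm 6/8) — PASS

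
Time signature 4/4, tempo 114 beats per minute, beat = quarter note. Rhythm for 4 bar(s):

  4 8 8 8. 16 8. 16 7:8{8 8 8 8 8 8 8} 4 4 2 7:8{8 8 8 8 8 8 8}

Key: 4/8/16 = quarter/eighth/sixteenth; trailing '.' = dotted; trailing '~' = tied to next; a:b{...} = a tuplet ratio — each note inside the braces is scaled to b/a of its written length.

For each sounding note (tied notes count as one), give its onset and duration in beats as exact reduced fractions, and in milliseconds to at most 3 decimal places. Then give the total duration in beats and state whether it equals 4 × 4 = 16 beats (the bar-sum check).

1) 0.0ms=0b +526.316ms=1b
2) 526.316ms=1b +263.158ms=1/2b
3) 789.474ms=3/2b +263.158ms=1/2b
4) 1052.632ms=2b +394.737ms=3/4b
5) 1447.368ms=11/4b +131.579ms=1/4b
6) 1578.947ms=3b +394.737ms=3/4b
7) 1973.684ms=15/4b +131.579ms=1/4b
8) 2105.263ms=4b +300.752ms=4/7b
9) 2406.015ms=32/7b +300.752ms=4/7b
10) 2706.767ms=36/7b +300.752ms=4/7b
11) 3007.519ms=40/7b +300.752ms=4/7b
12) 3308.271ms=44/7b +300.752ms=4/7b
13) 3609.023ms=48/7b +300.752ms=4/7b
14) 3909.774ms=52/7b +300.752ms=4/7b
15) 4210.526ms=8b +526.316ms=1b
16) 4736.842ms=9b +526.316ms=1b
17) 5263.158ms=10b +1052.632ms=2b
18) 6315.789ms=12b +300.752ms=4/7b
19) 6616.541ms=88/7b +300.752ms=4/7b
20) 6917.293ms=92/7b +300.752ms=4/7b
21) 7218.045ms=96/7b +300.752ms=4/7b
22) 7518.797ms=100/7b +300.752ms=4/7b
23) 7819.549ms=104/7b +300.752ms=4/7b
24) 8120.301ms=108/7b +300.752ms=4/7b
Σ=16b of 16 (114bpm 4/4) — PASS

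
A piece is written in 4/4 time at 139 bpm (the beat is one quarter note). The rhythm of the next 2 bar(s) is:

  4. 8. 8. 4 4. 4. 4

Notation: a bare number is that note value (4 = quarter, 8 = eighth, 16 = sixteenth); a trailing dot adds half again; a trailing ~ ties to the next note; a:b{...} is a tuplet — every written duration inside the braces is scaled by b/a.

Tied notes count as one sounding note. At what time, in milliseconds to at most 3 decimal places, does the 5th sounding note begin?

note 5 onset = 4b = 1726.619ms

1. 0.0ms @ 0 + 647.482ms (3/2)
2. 647.482ms @ 3/2 + 323.741ms (3/4)
3. 971.223ms @ 9/4 + 323.741ms (3/4)
4. 1294.964ms @ 3 + 431.655ms (1)
5. 1726.619ms @ 4 + 647.482ms (3/2)
6. 2374.101ms @ 11/2 + 647.482ms (3/2)
7. 3021.583ms @ 7 + 431.655ms (1)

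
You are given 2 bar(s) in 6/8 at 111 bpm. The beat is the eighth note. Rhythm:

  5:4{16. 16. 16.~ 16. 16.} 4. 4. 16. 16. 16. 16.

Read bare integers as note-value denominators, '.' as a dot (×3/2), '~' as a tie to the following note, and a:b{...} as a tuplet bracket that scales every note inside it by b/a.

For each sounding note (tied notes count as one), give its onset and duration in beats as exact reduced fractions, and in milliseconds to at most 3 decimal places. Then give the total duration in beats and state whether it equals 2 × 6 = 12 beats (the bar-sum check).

1) 0.0ms=0b +324.324ms=3/5b
2) 324.324ms=3/5b +324.324ms=3/5b
3) 648.649ms=6/5b +648.649ms=6/5b
4) 1297.297ms=12/5b +324.324ms=3/5b
5) 1621.622ms=3b +1621.622ms=3b
6) 3243.243ms=6b +1621.622ms=3b
7) 4864.865ms=9b +405.405ms=3/4b
8) 5270.27ms=39/4b +405.405ms=3/4b
9) 5675.676ms=21/2b +405.405ms=3/4b
10) 6081.081ms=45/4b +405.405ms=3/4b
Σ=12b of 12 (111bpm 6/8) — PASS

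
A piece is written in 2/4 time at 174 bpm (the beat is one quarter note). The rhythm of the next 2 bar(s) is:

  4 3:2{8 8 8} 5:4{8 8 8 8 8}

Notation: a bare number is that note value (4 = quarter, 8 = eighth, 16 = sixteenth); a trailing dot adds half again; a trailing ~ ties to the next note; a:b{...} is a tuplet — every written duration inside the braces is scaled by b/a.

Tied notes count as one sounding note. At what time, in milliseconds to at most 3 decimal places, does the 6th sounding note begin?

note 6 onset = 12/5b = 827.586ms

1. 0.0ms @ 0 + 344.828ms (1)
2. 344.828ms @ 1 + 114.943ms (1/3)
3. 459.77ms @ 4/3 + 114.943ms (1/3)
4. 574.713ms @ 5/3 + 114.943ms (1/3)
5. 689.655ms @ 2 + 137.931ms (2/5)
6. 827.586ms @ 12/5 + 137.931ms (2/5)
7. 965.517ms @ 14/5 + 137.931ms (2/5)
8. 1103.448ms @ 16/5 + 137.931ms (2/5)
9. 1241.379ms @ 18/5 + 137.931ms (2/5)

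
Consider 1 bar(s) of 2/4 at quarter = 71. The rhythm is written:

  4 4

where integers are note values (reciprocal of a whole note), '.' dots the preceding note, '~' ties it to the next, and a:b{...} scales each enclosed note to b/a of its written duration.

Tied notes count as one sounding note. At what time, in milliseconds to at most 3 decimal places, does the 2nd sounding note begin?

1. 0.0ms @ 0 + 845.07ms (1)
2. 845.07ms @ 1 + 845.07ms (1)

note 2 onset = 1b = 845.07ms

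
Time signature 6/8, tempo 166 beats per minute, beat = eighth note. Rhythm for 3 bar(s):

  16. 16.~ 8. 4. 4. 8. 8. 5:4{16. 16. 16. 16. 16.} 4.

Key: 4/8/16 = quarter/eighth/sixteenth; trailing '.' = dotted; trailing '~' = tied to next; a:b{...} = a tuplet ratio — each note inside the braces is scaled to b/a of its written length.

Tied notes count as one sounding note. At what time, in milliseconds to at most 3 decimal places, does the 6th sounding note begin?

note 6 onset = 21/2b = 3795.181ms

1. 0.0ms @ 0 + 271.084ms (3/4)
2. 271.084ms @ 3/4 + 813.253ms (9/4)
3. 1084.337ms @ 3 + 1084.337ms (3)
4. 2168.675ms @ 6 + 1084.337ms (3)
5. 3253.012ms @ 9 + 542.169ms (3/2)
6. 3795.181ms @ 21/2 + 542.169ms (3/2)
7. 4337.349ms @ 12 + 216.867ms (3/5)
8. 4554.217ms @ 63/5 + 216.867ms (3/5)
9. 4771.084ms @ 66/5 + 216.867ms (3/5)
10. 4987.952ms @ 69/5 + 216.867ms (3/5)
11. 5204.819ms @ 72/5 + 216.867ms (3/5)
12. 5421.687ms @ 15 + 1084.337ms (3)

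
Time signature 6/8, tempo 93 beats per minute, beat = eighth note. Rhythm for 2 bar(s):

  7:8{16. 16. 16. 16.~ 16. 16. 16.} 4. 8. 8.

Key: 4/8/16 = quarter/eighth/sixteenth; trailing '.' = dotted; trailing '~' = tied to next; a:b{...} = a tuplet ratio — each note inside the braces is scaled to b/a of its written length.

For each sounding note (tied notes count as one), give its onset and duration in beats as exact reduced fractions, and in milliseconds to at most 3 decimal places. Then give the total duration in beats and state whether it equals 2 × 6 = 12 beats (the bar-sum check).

1) 0.0ms=0b +552.995ms=6/7b
2) 552.995ms=6/7b +552.995ms=6/7b
3) 1105.991ms=12/7b +552.995ms=6/7b
4) 1658.986ms=18/7b +1105.991ms=12/7b
5) 2764.977ms=30/7b +552.995ms=6/7b
6) 3317.972ms=36/7b +552.995ms=6/7b
7) 3870.968ms=6b +1935.484ms=3b
8) 5806.452ms=9b +967.742ms=3/2b
9) 6774.194ms=21/2b +967.742ms=3/2b
Σ=12b of 12 (93bpm 6/8) — PASS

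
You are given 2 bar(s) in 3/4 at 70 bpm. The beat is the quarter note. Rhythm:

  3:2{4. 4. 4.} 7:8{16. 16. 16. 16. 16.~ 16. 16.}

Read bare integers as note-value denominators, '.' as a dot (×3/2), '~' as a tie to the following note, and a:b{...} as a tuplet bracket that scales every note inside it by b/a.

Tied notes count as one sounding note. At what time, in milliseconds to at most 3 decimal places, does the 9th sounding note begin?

1. 0.0ms @ 0 + 857.143ms (1)
2. 857.143ms @ 1 + 857.143ms (1)
3. 1714.286ms @ 2 + 857.143ms (1)
4. 2571.429ms @ 3 + 367.347ms (3/7)
5. 2938.776ms @ 24/7 + 367.347ms (3/7)
6. 3306.122ms @ 27/7 + 367.347ms (3/7)
7. 3673.469ms @ 30/7 + 367.347ms (3/7)
8. 4040.816ms @ 33/7 + 734.694ms (6/7)
9. 4775.51ms @ 39/7 + 367.347ms (3/7)

note 9 onset = 39/7b = 4775.51ms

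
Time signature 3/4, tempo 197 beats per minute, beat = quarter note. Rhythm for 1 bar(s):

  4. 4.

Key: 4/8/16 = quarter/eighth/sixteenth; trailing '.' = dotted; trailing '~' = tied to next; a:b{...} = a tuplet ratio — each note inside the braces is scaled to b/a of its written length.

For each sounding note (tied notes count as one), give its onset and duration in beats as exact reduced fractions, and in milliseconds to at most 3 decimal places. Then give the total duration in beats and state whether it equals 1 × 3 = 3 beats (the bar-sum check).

1) 0.0ms=0b +456.853ms=3/2b
2) 456.853ms=3/2b +456.853ms=3/2b
Σ=3b of 3 (197bpm 3/4) — PASS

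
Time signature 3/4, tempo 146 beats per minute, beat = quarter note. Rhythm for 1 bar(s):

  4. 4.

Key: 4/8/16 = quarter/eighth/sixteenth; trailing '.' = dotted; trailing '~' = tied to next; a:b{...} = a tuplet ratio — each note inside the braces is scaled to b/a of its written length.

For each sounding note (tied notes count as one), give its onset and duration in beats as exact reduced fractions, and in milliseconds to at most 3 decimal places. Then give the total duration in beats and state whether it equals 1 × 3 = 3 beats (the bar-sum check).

1) 0.0ms=0b +616.438ms=3/2b
2) 616.438ms=3/2b +616.438ms=3/2b
Σ=3b of 3 (146bpm 3/4) — PASS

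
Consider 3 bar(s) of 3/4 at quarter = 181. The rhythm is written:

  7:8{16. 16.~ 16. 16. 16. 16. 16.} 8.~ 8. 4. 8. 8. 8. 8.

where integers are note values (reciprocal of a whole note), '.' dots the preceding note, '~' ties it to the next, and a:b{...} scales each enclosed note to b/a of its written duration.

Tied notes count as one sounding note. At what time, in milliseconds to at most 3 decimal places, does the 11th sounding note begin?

note 11 onset = 15/2b = 2486.188ms

1. 0.0ms @ 0 + 142.068ms (3/7)
2. 142.068ms @ 3/7 + 284.136ms (6/7)
3. 426.204ms @ 9/7 + 142.068ms (3/7)
4. 568.272ms @ 12/7 + 142.068ms (3/7)
5. 710.339ms @ 15/7 + 142.068ms (3/7)
6. 852.407ms @ 18/7 + 142.068ms (3/7)
7. 994.475ms @ 3 + 497.238ms (3/2)
8. 1491.713ms @ 9/2 + 497.238ms (3/2)
9. 1988.95ms @ 6 + 248.619ms (3/4)
10. 2237.569ms @ 27/4 + 248.619ms (3/4)
11. 2486.188ms @ 15/2 + 248.619ms (3/4)
12. 2734.807ms @ 33/4 + 248.619ms (3/4)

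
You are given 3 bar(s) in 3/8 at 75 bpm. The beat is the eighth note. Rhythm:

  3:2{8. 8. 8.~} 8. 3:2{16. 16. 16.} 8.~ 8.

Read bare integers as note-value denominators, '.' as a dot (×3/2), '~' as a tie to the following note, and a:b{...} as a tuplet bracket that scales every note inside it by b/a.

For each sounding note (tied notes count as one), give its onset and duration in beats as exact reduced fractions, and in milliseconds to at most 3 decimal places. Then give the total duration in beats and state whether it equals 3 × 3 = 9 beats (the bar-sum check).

1) 0.0ms=0b +800.0ms=1b
2) 800.0ms=1b +800.0ms=1b
3) 1600.0ms=2b +2000.0ms=5/2b
4) 3600.0ms=9/2b +400.0ms=1/2b
5) 4000.0ms=5b +400.0ms=1/2b
6) 4400.0ms=11/2b +400.0ms=1/2b
7) 4800.0ms=6b +2400.0ms=3b
Σ=9b of 9 (75bpm 3/8) — PASS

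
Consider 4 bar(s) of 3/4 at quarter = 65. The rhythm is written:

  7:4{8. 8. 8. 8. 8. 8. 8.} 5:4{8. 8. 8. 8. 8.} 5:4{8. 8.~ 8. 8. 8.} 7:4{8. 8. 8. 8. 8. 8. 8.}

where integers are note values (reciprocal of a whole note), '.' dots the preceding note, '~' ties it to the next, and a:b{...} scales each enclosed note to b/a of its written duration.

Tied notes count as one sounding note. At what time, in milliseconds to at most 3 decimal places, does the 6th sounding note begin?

1. 0.0ms @ 0 + 395.604ms (3/7)
2. 395.604ms @ 3/7 + 395.604ms (3/7)
3. 791.209ms @ 6/7 + 395.604ms (3/7)
4. 1186.813ms @ 9/7 + 395.604ms (3/7)
5. 1582.418ms @ 12/7 + 395.604ms (3/7)
6. 1978.022ms @ 15/7 + 395.604ms (3/7)
7. 2373.626ms @ 18/7 + 395.604ms (3/7)
8. 2769.231ms @ 3 + 553.846ms (3/5)
9. 3323.077ms @ 18/5 + 553.846ms (3/5)
10. 3876.923ms @ 21/5 + 553.846ms (3/5)
11. 4430.769ms @ 24/5 + 553.846ms (3/5)
12. 4984.615ms @ 27/5 + 553.846ms (3/5)
13. 5538.462ms @ 6 + 553.846ms (3/5)
14. 6092.308ms @ 33/5 + 1107.692ms (6/5)
15. 7200.0ms @ 39/5 + 553.846ms (3/5)
16. 7753.846ms @ 42/5 + 553.846ms (3/5)
17. 8307.692ms @ 9 + 395.604ms (3/7)
18. 8703.297ms @ 66/7 + 395.604ms (3/7)
19. 9098.901ms @ 69/7 + 395.604ms (3/7)
20. 9494.505ms @ 72/7 + 395.604ms (3/7)
21. 9890.11ms @ 75/7 + 395.604ms (3/7)
22. 10285.714ms @ 78/7 + 395.604ms (3/7)
23. 10681.319ms @ 81/7 + 395.604ms (3/7)

note 6 onset = 15/7b = 1978.022ms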